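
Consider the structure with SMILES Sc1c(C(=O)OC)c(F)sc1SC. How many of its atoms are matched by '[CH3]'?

2

The query [CH3] means: aliphatic carbon with exactly three hydrogens.
Check the 13 heavy atoms by environment: 1× s (aromatic, H0) → no; 4× c (aromatic, H0) → no; 1× S (H1) → no; 1× S (H0) → no; 2× C (H3) → match; 1× F (H0) → no; 1× C (H0) → no; 2× O (H0) → no.
That gives 2 matching atoms.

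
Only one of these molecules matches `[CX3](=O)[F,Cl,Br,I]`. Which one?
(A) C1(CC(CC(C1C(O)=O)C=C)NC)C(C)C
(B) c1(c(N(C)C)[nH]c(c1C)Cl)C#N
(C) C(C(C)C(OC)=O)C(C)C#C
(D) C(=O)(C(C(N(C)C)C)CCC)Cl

[CX3](=O)[F,Cl,Br,I] describes a carbonyl carbon bonded to a halogen (an acyl halide).
(A) has a carboxylic acid group (-C(=O)OH) but the carbonyl is bonded to -OH, not to a halogen.
(B) has a chloro substituent but the Cl is not on a carbonyl carbon.
(C) has a methyl-ester group (-C(=O)OCH3) but the carbonyl is bonded to -O-C, not to a halogen.
(D) contains an acyl chloride (-C(=O)Cl), which satisfies every atom and bond constraint.
So the answer is (D).

D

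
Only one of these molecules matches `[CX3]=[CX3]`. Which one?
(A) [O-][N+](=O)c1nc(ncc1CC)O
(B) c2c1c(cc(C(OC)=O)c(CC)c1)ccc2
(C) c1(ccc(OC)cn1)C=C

C

[CX3]=[CX3] describes a non-aromatic C=C double bond between two sp2 carbons (an alkene).
(A) has an ethyl group (-CH2CH3) but its C-C bond is a single bond between CX4 carbons, not CX3=CX3.
(B) has an ethyl group (-CH2CH3) but its C-C bond is a single bond between CX4 carbons, not CX3=CX3.
(C) contains a vinyl group (-CH=CH2), which satisfies every atom and bond constraint.
So the answer is (C).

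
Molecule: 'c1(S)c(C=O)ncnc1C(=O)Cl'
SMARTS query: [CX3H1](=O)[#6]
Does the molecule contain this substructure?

The pattern [CX3H1](=O)[#6] describes an sp2 carbon with one H, double-bonded to O and single-bonded to carbon — an aldehyde.
The molecule carries an aldehyde (-CHO), whose atoms satisfy every constraint of the query, so the pattern matches.

Yes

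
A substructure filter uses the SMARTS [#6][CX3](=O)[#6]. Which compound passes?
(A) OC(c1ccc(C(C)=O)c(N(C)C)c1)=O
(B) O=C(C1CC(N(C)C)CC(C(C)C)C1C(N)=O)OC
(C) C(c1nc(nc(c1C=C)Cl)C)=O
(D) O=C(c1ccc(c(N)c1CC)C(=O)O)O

A

[#6][CX3](=O)[#6] describes a carbonyl carbon (no H) flanked by two carbons (a ketone).
(A) contains an acetyl/ketone group (-C(=O)CH3), which satisfies every atom and bond constraint.
(B) has a methyl-ester group (-C(=O)OCH3) but one neighbour of the carbonyl carbon is O, not C.
(C) has an aldehyde (-CHO) but the carbonyl carbon has H1, so it is not flanked by two carbons.
(D) has a carboxylic acid group (-C(=O)OH) but one neighbour of the carbonyl carbon is O, not C.
So the answer is (A).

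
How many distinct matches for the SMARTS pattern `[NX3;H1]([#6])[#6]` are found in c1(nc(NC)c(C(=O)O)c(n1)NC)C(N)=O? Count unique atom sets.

2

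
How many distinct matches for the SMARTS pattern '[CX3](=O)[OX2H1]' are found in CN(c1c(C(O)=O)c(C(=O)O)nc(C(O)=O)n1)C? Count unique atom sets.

3

[CX3](=O)[OX2H1] is the SMARTS for a carboxylic acid: an sp2 carbon double-bonded to O and single-bonded to an -OH oxygen.
The molecule carries 3 separate instances of a carboxylic acid group (-C(=O)OH) meeting every constraint; each maps to a distinct set of atoms, giving 3 matches.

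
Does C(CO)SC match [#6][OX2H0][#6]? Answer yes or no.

No

The pattern [#6][OX2H0][#6] describes an aliphatic oxygen bridging two carbons with no H on the oxygen — an ether.
The closest candidate here is a hydroxyl group (-OH), but the oxygen has H1, not H0 bridging two carbons. No other fragment satisfies the full query, so there is no match.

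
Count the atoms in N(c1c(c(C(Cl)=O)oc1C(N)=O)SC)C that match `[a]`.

5

The query [a] means: a matches any aromatic atom.
Check the 15 heavy atoms by environment: 1× o (aromatic) → match; 4× c (aromatic) → match; 4× C → no; 2× O → no; 1× Cl → no; 2× N → no; 1× S → no.
Summing the matching environments: 1 + 4 = 5 matching atoms.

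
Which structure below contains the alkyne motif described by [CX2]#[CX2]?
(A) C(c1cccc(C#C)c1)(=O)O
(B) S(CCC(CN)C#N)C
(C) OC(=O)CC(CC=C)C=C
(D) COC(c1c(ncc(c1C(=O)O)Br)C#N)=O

A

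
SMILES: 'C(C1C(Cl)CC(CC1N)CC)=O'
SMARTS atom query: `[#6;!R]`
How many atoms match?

3

The query [#6;!R] means: carbon not in any ring.
Check the 12 heavy atoms by environment: 6× C (in 6-ring) → no; 1× Cl (acyclic) → no; 3× C (acyclic) → match; 1× O (acyclic) → no; 1× N (acyclic) → no.
That gives 3 matching atoms.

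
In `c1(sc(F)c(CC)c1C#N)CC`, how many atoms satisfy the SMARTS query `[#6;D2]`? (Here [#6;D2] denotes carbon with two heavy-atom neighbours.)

3

Check the 12 heavy atoms by environment: 1× s (aromatic, D2) → no; 4× c (aromatic, D3) → no; 1× F (D1) → no; 3× C (D2) → match; 1× N (D1) → no; 2× C (D1) → no.
That gives 3 matching atoms.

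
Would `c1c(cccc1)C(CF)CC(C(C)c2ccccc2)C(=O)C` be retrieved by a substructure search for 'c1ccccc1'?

Yes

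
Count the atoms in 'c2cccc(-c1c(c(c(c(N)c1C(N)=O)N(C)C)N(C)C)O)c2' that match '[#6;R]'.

12

Check the 23 heavy atoms by environment: 12× c (aromatic, in 6-ring) → match; 4× N (acyclic) → no; 5× C (acyclic) → no; 2× O (acyclic) → no.
That gives 12 matching atoms.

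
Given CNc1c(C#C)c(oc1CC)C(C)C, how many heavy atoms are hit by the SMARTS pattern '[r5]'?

5

The query [r5] means: r5 matches atoms in a five-membered ring.
Check the 14 heavy atoms by environment: 1× o (aromatic, in 5-ring) → match; 4× c (aromatic, in 5-ring) → match; 8× C (acyclic) → no; 1× N (acyclic) → no.
Summing the matching environments: 1 + 4 = 5 matching atoms.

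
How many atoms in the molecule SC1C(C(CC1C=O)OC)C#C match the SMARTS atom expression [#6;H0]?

1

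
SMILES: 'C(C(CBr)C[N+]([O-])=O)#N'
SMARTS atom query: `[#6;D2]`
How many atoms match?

3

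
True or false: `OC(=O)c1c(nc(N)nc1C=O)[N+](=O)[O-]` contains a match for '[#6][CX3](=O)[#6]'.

False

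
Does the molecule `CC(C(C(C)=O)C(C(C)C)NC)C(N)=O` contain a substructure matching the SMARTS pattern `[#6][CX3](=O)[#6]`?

The pattern [#6][CX3](=O)[#6] describes a carbonyl carbon (no H) flanked by two carbons — a ketone.
The molecule carries an acetyl/ketone group (-C(=O)CH3), whose atoms satisfy every constraint of the query, so the pattern matches.

Yes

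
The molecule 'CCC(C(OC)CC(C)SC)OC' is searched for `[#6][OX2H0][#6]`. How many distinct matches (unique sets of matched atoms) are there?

2

[#6][OX2H0][#6] is the SMARTS for an ether: an aliphatic oxygen bridging two carbons with no H on the oxygen.
The molecule carries 2 separate instances of a methoxy ether (-OCH3) meeting every constraint; each maps to a distinct set of atoms, giving 2 matches.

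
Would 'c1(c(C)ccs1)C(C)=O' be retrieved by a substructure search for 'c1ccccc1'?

The pattern c1ccccc1 describes six aromatic carbons in a ring — a benzene ring.
The closest candidate here is a methyl group (-CH3), but no six-membered all-carbon aromatic ring is present. No other fragment satisfies the full query, so there is no match.

No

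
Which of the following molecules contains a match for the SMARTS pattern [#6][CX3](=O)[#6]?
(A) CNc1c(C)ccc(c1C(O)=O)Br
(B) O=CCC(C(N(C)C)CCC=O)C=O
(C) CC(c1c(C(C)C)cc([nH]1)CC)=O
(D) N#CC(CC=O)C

C

[#6][CX3](=O)[#6] describes a carbonyl carbon (no H) flanked by two carbons (a ketone).
(A) has a carboxylic acid group (-C(=O)OH) but one neighbour of the carbonyl carbon is O, not C.
(B) has an aldehyde (-CHO) but the carbonyl carbon has H1, so it is not flanked by two carbons.
(C) contains an acetyl/ketone group (-C(=O)CH3), which satisfies every atom and bond constraint.
(D) has an aldehyde (-CHO) but the carbonyl carbon has H1, so it is not flanked by two carbons.
So the answer is (C).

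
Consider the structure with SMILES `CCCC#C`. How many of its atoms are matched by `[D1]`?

2

The query [D1] means: atom with exactly one heavy-atom neighbour (degree 1).
Check the 5 heavy atoms by environment: 3× C (D2) → no; 2× C (D1) → match.
That gives 2 matching atoms.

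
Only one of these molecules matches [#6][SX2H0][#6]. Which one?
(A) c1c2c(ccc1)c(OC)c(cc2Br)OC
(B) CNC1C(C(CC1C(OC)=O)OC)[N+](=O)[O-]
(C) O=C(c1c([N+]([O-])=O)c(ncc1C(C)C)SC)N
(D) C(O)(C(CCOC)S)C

[#6][SX2H0][#6] describes an aliphatic sulfur bridging two carbons with no H on the sulfur (a thioether).
(A) has a methoxy ether (-OCH3) but the bridging atom is O, not S.
(B) has a methoxy ether (-OCH3) but the bridging atom is O, not S.
(C) contains a methylthio ether (-SCH3), which satisfies every atom and bond constraint.
(D) has a methoxy ether (-OCH3) but the bridging atom is O, not S.
So the answer is (C).

C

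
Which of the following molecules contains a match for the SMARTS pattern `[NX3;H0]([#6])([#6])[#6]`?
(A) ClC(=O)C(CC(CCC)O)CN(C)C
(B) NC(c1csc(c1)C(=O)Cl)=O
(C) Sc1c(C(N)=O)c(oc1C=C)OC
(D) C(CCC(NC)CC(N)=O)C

A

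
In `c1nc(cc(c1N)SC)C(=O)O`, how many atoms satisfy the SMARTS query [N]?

1

Check the 12 heavy atoms by environment: 1× n (aromatic) → no; 5× c (aromatic) → no; 2× C → no; 2× O → no; 1× N → match; 1× S → no.
That gives 1 matching atom.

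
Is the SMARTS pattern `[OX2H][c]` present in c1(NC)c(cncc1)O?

Yes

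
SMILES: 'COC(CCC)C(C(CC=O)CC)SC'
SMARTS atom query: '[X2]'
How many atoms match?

Check the 15 heavy atoms by environment: 11× C (X4) → no; 1× O (X2) → match; 1× S (X2) → match; 1× C (X3) → no; 1× O (X1) → no.
Summing the matching environments: 1 + 1 = 2 matching atoms.

2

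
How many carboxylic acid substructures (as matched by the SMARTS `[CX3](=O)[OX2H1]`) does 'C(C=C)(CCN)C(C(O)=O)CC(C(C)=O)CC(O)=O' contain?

2

[CX3](=O)[OX2H1] is the SMARTS for a carboxylic acid: an sp2 carbon double-bonded to O and single-bonded to an -OH oxygen.
The molecule carries 2 separate instances of a carboxylic acid group (-C(=O)OH) meeting every constraint; each maps to a distinct set of atoms, giving 2 matches.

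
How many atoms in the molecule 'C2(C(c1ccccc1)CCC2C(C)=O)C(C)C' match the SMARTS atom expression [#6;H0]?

2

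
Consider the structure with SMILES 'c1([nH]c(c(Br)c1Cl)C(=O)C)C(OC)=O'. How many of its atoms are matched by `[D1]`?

6

The query [D1] means: atom with exactly one heavy-atom neighbour (degree 1).
Check the 14 heavy atoms by environment: 1× n (aromatic, D2) → no; 4× c (aromatic, D3) → no; 1× Br (D1) → match; 1× Cl (D1) → match; 2× C (D3) → no; 2× O (D1) → match; 2× C (D1) → match; 1× O (D2) → no.
Summing the matching environments: 1 + 1 + 2 + 2 = 6 matching atoms.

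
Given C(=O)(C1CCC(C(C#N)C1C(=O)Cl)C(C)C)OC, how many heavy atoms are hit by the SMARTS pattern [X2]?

Check the 18 heavy atoms by environment: 10× C (X4) → no; 2× C (X3) → no; 2× O (X1) → no; 1× O (X2) → match; 1× C (X2) → match; 1× N (X1) → no; 1× Cl (X1) → no.
Summing the matching environments: 1 + 1 = 2 matching atoms.

2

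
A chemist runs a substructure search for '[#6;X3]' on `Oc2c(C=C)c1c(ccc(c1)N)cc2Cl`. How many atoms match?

The query [#6;X3] means: any carbon (aromatic or not) with three total connections.
Check the 15 heavy atoms by environment: 10× c (aromatic, X3) → match; 1× O (X2) → no; 2× C (X3) → match; 1× N (X3) → no; 1× Cl (X1) → no.
Summing the matching environments: 10 + 2 = 12 matching atoms.

12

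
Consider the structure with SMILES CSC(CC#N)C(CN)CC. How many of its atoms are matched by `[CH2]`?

The query [CH2] means: aliphatic carbon with exactly two hydrogens.
Check the 11 heavy atoms by environment: 3× C (H2) → match; 2× C (H1) → no; 1× C (H0) → no; 1× N (H0) → no; 2× C (H3) → no; 1× N (H2) → no; 1× S (H0) → no.
That gives 3 matching atoms.

3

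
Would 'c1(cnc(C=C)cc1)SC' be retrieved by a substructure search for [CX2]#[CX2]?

No

The pattern [CX2]#[CX2] describes a carbon-carbon triple bond — an alkyne.
The closest candidate here is a vinyl group (-CH=CH2), but the C=C is a double bond; both carbons are CX3, not CX2. No other fragment satisfies the full query, so there is no match.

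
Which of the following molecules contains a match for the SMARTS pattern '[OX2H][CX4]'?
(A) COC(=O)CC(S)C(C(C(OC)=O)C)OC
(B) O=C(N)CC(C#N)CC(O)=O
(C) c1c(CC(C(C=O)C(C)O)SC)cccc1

C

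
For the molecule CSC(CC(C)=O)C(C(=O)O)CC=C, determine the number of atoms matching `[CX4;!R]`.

6

The query [CX4;!R] means: aliphatic carbon with four total connections, not in a ring.
Check the 14 heavy atoms by environment: 6× C (X4, acyclic) → match; 1× S (X2, acyclic) → no; 4× C (X3, acyclic) → no; 2× O (X1, acyclic) → no; 1× O (X2, acyclic) → no.
That gives 6 matching atoms.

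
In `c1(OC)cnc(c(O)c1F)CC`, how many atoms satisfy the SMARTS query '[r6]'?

6

Check the 12 heavy atoms by environment: 1× n (aromatic, in 6-ring) → match; 5× c (aromatic, in 6-ring) → match; 2× O (acyclic) → no; 3× C (acyclic) → no; 1× F (acyclic) → no.
Summing the matching environments: 1 + 5 = 6 matching atoms.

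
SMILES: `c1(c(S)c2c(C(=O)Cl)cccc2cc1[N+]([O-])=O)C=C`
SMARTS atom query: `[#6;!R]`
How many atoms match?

3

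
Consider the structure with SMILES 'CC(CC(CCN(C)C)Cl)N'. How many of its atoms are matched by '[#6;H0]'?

0

The query [#6;H0] means: any carbon with no attached hydrogen.
Check the 11 heavy atoms by environment: 3× C (H2) → no; 2× C (H1) → no; 3× C (H3) → no; 1× N (H2) → no; 1× N (H0) → no; 1× Cl (H0) → no.
No environment satisfies the query, so 0 matching atoms.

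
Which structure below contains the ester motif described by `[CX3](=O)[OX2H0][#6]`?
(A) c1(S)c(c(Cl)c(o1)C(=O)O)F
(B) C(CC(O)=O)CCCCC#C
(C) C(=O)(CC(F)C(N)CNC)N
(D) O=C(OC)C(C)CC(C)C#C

D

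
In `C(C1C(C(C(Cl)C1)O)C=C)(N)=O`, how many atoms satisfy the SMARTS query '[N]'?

1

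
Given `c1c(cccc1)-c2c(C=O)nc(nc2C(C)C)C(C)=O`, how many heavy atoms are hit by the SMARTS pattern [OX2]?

0

Check the 20 heavy atoms by environment: 2× n (aromatic, X2) → no; 10× c (aromatic, X3) → no; 2× C (X3) → no; 2× O (X1) → no; 4× C (X4) → no.
No environment satisfies the query, so 0 matching atoms.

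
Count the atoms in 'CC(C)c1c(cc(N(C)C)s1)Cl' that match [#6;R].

4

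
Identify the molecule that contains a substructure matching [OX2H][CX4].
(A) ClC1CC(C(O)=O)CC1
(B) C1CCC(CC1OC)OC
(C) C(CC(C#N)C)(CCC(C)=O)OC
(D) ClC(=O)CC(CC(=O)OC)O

[OX2H][CX4] describes a hydroxyl oxygen bound to an sp3 (X4) carbon (an aliphatic alcohol).
(A) has a carboxylic acid group (-C(=O)OH) but the -OH is on a CX3 carbonyl carbon, not a CX4 carbon.
(B) has a methoxy ether (-OCH3) but the oxygen has H0 (ether), not H1.
(C) has a methoxy ether (-OCH3) but the oxygen has H0 (ether), not H1.
(D) contains a hydroxyl group (-OH), which satisfies every atom and bond constraint.
So the answer is (D).

D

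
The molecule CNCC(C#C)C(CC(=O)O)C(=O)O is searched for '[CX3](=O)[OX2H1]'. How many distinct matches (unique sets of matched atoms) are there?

2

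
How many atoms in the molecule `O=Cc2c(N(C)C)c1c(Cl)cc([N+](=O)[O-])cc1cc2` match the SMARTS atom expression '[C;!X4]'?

The query [C;!X4] means: aliphatic carbon that does not have four total connections.
Check the 19 heavy atoms by environment: 10× c (aromatic, X3) → no; 1× C (X3) → match; 2× O (X1) → no; 1× N (charge +1, X3) → no; 1× O (charge -1, X1) → no; 1× N (X3) → no; 2× C (X4) → no; 1× Cl (X1) → no.
That gives 1 matching atom.

1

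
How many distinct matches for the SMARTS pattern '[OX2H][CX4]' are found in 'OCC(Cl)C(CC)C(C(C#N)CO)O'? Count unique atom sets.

3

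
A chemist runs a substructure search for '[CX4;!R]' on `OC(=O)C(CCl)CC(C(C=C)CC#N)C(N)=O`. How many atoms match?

The query [CX4;!R] means: aliphatic carbon with four total connections, not in a ring.
Check the 17 heavy atoms by environment: 6× C (X4, acyclic) → match; 1× Cl (X1, acyclic) → no; 4× C (X3, acyclic) → no; 2× O (X1, acyclic) → no; 1× O (X2, acyclic) → no; 1× N (X3, acyclic) → no; 1× C (X2, acyclic) → no; 1× N (X1, acyclic) → no.
That gives 6 matching atoms.

6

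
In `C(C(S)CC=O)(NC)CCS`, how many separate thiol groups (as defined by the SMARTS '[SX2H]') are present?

2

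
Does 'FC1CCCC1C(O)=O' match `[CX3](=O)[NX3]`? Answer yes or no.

The pattern [CX3](=O)[NX3] describes a carbonyl carbon bonded to a trivalent nitrogen — an amide.
The closest candidate here is a carboxylic acid group (-C(=O)OH), but the carbonyl is bonded to O, not to an NX3 nitrogen. No other fragment satisfies the full query, so there is no match.

No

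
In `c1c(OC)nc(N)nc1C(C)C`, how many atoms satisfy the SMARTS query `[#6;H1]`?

2

Check the 12 heavy atoms by environment: 2× n (aromatic, H0) → no; 3× c (aromatic, H0) → no; 1× c (aromatic, H1) → match; 1× O (H0) → no; 3× C (H3) → no; 1× N (H2) → no; 1× C (H1) → match.
Summing the matching environments: 1 + 1 = 2 matching atoms.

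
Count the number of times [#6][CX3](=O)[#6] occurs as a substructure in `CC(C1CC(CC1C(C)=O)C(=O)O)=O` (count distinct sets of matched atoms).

2

[#6][CX3](=O)[#6] is the SMARTS for a ketone: a carbonyl carbon (no H) flanked by two carbons.
The molecule carries 2 separate instances of an acetyl/ketone group (-C(=O)CH3) meeting every constraint; each maps to a distinct set of atoms, giving 2 matches.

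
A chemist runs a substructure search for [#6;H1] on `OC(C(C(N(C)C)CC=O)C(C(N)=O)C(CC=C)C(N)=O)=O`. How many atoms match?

6

The query [#6;H1] means: any carbon bearing exactly one hydrogen.
Check the 22 heavy atoms by environment: 3× C (H2) → no; 6× C (H1) → match; 3× C (H0) → no; 4× O (H0) → no; 1× O (H1) → no; 2× N (H2) → no; 1× N (H0) → no; 2× C (H3) → no.
That gives 6 matching atoms.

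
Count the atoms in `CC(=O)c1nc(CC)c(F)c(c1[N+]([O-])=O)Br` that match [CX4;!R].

3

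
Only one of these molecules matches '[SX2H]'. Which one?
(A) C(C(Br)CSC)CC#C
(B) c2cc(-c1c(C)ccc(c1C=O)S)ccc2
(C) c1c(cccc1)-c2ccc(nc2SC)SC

B

[SX2H] describes an aliphatic sulfur with two connections, one being H (a thiol).
(A) has a methylthio ether (-SCH3) but the sulfur has H0 (bonded to two carbons), not H1.
(B) contains a thiol (-SH), which satisfies every atom and bond constraint.
(C) has a methylthio ether (-SCH3) but the sulfur has H0 (bonded to two carbons), not H1.
So the answer is (B).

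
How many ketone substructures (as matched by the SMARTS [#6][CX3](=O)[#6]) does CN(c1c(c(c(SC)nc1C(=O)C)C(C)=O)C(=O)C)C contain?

3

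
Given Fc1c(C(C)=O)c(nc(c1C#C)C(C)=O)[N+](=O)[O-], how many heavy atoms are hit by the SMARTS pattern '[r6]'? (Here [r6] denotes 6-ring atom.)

Check the 18 heavy atoms by environment: 1× n (aromatic, in 6-ring) → match; 5× c (aromatic, in 6-ring) → match; 1× N (charge +1, acyclic) → no; 1× O (charge -1, acyclic) → no; 3× O (acyclic) → no; 1× F (acyclic) → no; 6× C (acyclic) → no.
Summing the matching environments: 1 + 5 = 6 matching atoms.

6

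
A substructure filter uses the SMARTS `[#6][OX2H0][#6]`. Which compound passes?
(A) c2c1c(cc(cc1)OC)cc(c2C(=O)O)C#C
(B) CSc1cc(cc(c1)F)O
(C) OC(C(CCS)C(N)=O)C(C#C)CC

A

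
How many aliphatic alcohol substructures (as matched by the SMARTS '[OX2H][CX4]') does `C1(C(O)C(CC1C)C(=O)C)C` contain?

1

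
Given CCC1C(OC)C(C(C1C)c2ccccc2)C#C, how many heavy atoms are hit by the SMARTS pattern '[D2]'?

8

Check the 18 heavy atoms by environment: 5× C (D3) → no; 2× C (D2) → match; 4× C (D1) → no; 1× c (aromatic, D3) → no; 5× c (aromatic, D2) → match; 1× O (D2) → match.
Summing the matching environments: 2 + 5 + 1 = 8 matching atoms.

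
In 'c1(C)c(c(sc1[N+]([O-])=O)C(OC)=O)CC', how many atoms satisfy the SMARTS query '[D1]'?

The query [D1] means: atom with exactly one heavy-atom neighbour (degree 1).
Check the 15 heavy atoms by environment: 1× s (aromatic, D2) → no; 4× c (aromatic, D3) → no; 1× N (charge +1, D3) → no; 1× O (charge -1, D1) → match; 2× O (D1) → match; 3× C (D1) → match; 1× C (D2) → no; 1× C (D3) → no; 1× O (D2) → no.
Summing the matching environments: 1 + 2 + 3 = 6 matching atoms.

6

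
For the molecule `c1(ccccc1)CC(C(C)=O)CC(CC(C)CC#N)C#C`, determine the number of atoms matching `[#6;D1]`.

Check the 21 heavy atoms by environment: 6× C (D2) → no; 4× C (D3) → no; 1× N (D1) → no; 1× O (D1) → no; 3× C (D1) → match; 1× c (aromatic, D3) → no; 5× c (aromatic, D2) → no.
That gives 3 matching atoms.

3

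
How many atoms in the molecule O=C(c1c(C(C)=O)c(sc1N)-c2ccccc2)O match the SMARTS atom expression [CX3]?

2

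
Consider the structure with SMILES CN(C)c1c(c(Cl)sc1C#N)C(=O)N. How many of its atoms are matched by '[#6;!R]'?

The query [#6;!R] means: carbon not in any ring.
Check the 14 heavy atoms by environment: 1× s (aromatic, in 5-ring) → no; 4× c (aromatic, in 5-ring) → no; 4× C (acyclic) → match; 3× N (acyclic) → no; 1× O (acyclic) → no; 1× Cl (acyclic) → no.
That gives 4 matching atoms.

4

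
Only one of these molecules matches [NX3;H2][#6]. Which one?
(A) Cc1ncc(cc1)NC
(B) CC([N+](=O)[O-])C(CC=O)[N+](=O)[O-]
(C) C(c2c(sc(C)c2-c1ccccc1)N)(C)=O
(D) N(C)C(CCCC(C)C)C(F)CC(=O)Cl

[NX3;H2][#6] describes a trivalent nitrogen with two H attached to carbon (a primary amine).
(A) has an N-methylamino group (-NHCH3) but the nitrogen bears two carbons and only one H (H1), not H2.
(B) has a nitro group (-[N+](=O)[O-]) but the nitrogen is [N+] with no H, not NX3H2.
(C) contains a primary amino group (-NH2), which satisfies every atom and bond constraint.
(D) has an N-methylamino group (-NHCH3) but the nitrogen bears two carbons and only one H (H1), not H2.
So the answer is (C).

C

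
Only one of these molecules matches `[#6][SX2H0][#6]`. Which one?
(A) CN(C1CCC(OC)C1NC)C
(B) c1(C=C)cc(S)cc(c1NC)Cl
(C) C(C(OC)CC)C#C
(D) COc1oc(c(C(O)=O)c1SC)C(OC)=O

D

[#6][SX2H0][#6] describes an aliphatic sulfur bridging two carbons with no H on the sulfur (a thioether).
(A) has a methoxy ether (-OCH3) but the bridging atom is O, not S.
(B) has a thiol (-SH) but the sulfur has H1, not H0 bridging two carbons.
(C) has a methoxy ether (-OCH3) but the bridging atom is O, not S.
(D) contains a methylthio ether (-SCH3), which satisfies every atom and bond constraint.
So the answer is (D).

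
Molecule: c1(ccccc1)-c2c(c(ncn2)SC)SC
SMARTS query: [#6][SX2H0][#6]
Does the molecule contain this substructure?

The pattern [#6][SX2H0][#6] describes an aliphatic sulfur bridging two carbons with no H on the sulfur — a thioether.
The molecule carries a methylthio ether (-SCH3), whose atoms satisfy every constraint of the query, so the pattern matches.

Yes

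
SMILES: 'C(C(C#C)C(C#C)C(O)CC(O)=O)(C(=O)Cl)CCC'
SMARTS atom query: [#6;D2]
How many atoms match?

Check the 19 heavy atoms by environment: 5× C (D2) → match; 6× C (D3) → no; 4× O (D1) → no; 1× Cl (D1) → no; 3× C (D1) → no.
That gives 5 matching atoms.

5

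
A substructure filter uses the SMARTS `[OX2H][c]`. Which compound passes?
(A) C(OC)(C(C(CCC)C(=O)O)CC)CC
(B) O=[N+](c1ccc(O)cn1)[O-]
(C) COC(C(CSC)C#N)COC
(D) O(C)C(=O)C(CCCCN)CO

B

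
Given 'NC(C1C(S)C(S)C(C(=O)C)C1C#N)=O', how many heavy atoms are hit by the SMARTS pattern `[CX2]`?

1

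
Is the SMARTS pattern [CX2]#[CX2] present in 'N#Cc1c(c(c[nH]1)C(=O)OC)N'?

No

The pattern [CX2]#[CX2] describes a carbon-carbon triple bond — an alkyne.
The closest candidate here is a nitrile (-C#N), but the triple bond is C#N, not C#C. No other fragment satisfies the full query, so there is no match.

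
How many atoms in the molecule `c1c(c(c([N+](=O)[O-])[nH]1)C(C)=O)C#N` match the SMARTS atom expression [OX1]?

3

The query [OX1] means: aliphatic oxygen with one total connection — typically a carbonyl =O or an oxide.
Check the 13 heavy atoms by environment: 1× n (aromatic, X3) → no; 4× c (aromatic, X3) → no; 1× N (charge +1, X3) → no; 1× O (charge -1, X1) → match; 2× O (X1) → match; 1× C (X3) → no; 1× C (X4) → no; 1× C (X2) → no; 1× N (X1) → no.
Summing the matching environments: 1 + 2 = 3 matching atoms.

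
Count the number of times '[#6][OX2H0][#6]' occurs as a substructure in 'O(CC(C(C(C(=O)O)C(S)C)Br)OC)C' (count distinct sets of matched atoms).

[#6][OX2H0][#6] is the SMARTS for an ether: an aliphatic oxygen bridging two carbons with no H on the oxygen.
The molecule carries 2 separate instances of a methoxy ether (-OCH3) meeting every constraint; each maps to a distinct set of atoms, giving 2 matches.

2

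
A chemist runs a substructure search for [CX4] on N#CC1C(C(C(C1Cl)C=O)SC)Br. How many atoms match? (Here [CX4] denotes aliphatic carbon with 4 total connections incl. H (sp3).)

Check the 13 heavy atoms by environment: 6× C (X4) → match; 1× S (X2) → no; 1× Cl (X1) → no; 1× C (X2) → no; 1× N (X1) → no; 1× Br (X1) → no; 1× C (X3) → no; 1× O (X1) → no.
That gives 6 matching atoms.

6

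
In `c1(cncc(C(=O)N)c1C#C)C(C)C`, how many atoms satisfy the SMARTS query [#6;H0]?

5

The query [#6;H0] means: any carbon with no attached hydrogen.
Check the 14 heavy atoms by environment: 1× n (aromatic, H0) → no; 2× c (aromatic, H1) → no; 3× c (aromatic, H0) → match; 2× C (H0) → match; 1× O (H0) → no; 1× N (H2) → no; 2× C (H1) → no; 2× C (H3) → no.
Summing the matching environments: 3 + 2 = 5 matching atoms.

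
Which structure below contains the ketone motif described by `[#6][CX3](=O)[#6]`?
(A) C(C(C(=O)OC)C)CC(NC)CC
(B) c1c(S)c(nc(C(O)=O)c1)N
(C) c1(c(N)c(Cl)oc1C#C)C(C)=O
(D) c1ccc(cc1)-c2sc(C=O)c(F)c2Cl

C

[#6][CX3](=O)[#6] describes a carbonyl carbon (no H) flanked by two carbons (a ketone).
(A) has a methyl-ester group (-C(=O)OCH3) but one neighbour of the carbonyl carbon is O, not C.
(B) has a carboxylic acid group (-C(=O)OH) but one neighbour of the carbonyl carbon is O, not C.
(C) contains an acetyl/ketone group (-C(=O)CH3), which satisfies every atom and bond constraint.
(D) has an aldehyde (-CHO) but the carbonyl carbon has H1, so it is not flanked by two carbons.
So the answer is (C).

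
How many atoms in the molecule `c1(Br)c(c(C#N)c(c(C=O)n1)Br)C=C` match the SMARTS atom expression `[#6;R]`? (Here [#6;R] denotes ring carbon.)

5

The query [#6;R] means: carbon that is part of a ring.
Check the 14 heavy atoms by environment: 1× n (aromatic, in 6-ring) → no; 5× c (aromatic, in 6-ring) → match; 4× C (acyclic) → no; 1× O (acyclic) → no; 2× Br (acyclic) → no; 1× N (acyclic) → no.
That gives 5 matching atoms.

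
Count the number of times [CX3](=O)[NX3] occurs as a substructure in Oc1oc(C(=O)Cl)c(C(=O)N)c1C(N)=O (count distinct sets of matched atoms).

[CX3](=O)[NX3] is the SMARTS for an amide: a carbonyl carbon bonded to a trivalent nitrogen.
The molecule carries 2 separate instances of a primary amide (-C(=O)NH2) meeting every constraint; each maps to a distinct set of atoms, giving 2 matches.

2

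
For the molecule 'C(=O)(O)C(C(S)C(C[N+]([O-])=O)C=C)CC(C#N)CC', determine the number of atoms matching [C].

12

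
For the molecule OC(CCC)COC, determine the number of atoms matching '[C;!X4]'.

0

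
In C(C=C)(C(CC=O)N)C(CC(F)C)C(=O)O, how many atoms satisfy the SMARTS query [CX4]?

7

The query [CX4] means: C with X4: aliphatic carbon with exactly 4 total connections (bonds + H).
Check the 16 heavy atoms by environment: 7× C (X4) → match; 4× C (X3) → no; 2× O (X1) → no; 1× O (X2) → no; 1× N (X3) → no; 1× F (X1) → no.
That gives 7 matching atoms.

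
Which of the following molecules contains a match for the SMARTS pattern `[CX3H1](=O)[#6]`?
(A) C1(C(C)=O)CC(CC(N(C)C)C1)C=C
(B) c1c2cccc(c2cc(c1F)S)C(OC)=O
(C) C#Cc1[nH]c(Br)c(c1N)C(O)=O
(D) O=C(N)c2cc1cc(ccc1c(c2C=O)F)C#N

[CX3H1](=O)[#6] describes an sp2 carbon with one H, double-bonded to O and single-bonded to carbon (an aldehyde).
(A) has an acetyl/ketone group (-C(=O)CH3) but the carbonyl carbon has H0 (two carbon neighbours), not H1.
(B) has a methyl-ester group (-C(=O)OCH3) but the carbonyl carbon has H0, not H1.
(C) has a carboxylic acid group (-C(=O)OH) but the carbonyl carbon has H0 and is bonded to O, not H1.
(D) contains an aldehyde (-CHO), which satisfies every atom and bond constraint.
So the answer is (D).

D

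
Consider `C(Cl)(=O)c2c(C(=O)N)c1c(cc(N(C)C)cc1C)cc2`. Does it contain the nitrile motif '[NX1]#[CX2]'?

No

The pattern [NX1]#[CX2] describes a nitrogen triple-bonded to a two-connected carbon — a nitrile.
The closest candidate here is a primary amide (-C(=O)NH2), but the nitrogen is NX3, not NX1. No other fragment satisfies the full query, so there is no match.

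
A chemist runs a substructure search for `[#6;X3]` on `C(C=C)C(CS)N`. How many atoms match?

2

Check the 7 heavy atoms by environment: 3× C (X4) → no; 2× C (X3) → match; 1× S (X2) → no; 1× N (X3) → no.
That gives 2 matching atoms.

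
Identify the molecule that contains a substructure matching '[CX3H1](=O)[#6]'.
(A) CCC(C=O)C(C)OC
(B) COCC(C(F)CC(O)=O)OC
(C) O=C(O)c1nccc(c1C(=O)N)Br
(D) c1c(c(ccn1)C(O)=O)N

[CX3H1](=O)[#6] describes an sp2 carbon with one H, double-bonded to O and single-bonded to carbon (an aldehyde).
(A) contains an aldehyde (-CHO), which satisfies every atom and bond constraint.
(B) has a carboxylic acid group (-C(=O)OH) but the carbonyl carbon has H0 and is bonded to O, not H1.
(C) has a carboxylic acid group (-C(=O)OH) but the carbonyl carbon has H0 and is bonded to O, not H1.
(D) has a carboxylic acid group (-C(=O)OH) but the carbonyl carbon has H0 and is bonded to O, not H1.
So the answer is (A).

A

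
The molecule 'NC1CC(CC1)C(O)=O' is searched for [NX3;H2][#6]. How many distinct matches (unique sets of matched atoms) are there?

[NX3;H2][#6] is the SMARTS for a primary amine: a trivalent nitrogen with two H attached to carbon.
Exactly one fragment in the molecule meets all constraints, giving 1 match.

1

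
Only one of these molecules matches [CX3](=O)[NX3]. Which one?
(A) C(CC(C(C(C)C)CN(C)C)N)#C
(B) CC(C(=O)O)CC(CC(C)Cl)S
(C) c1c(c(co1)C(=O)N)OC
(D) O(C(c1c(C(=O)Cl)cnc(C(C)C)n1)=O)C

C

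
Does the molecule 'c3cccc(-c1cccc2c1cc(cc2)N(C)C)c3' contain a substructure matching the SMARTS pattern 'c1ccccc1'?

Yes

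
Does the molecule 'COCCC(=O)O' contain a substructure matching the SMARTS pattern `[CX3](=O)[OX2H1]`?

Yes

The pattern [CX3](=O)[OX2H1] describes an sp2 carbon double-bonded to O and single-bonded to an -OH oxygen — a carboxylic acid.
The molecule carries a carboxylic acid group (-C(=O)OH), whose atoms satisfy every constraint of the query, so the pattern matches.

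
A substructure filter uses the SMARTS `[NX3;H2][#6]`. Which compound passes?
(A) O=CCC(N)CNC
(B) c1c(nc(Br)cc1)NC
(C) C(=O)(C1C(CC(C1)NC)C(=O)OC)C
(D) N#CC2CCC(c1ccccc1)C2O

A

[NX3;H2][#6] describes a trivalent nitrogen with two H attached to carbon (a primary amine).
(A) contains a primary amino group (-NH2), which satisfies every atom and bond constraint.
(B) has an N-methylamino group (-NHCH3) but the nitrogen bears two carbons and only one H (H1), not H2.
(C) has an N-methylamino group (-NHCH3) but the nitrogen bears two carbons and only one H (H1), not H2.
(D) has a nitrile (-C#N) but the nitrogen is NX1 (triple-bonded), not NX3 with two H.
So the answer is (A).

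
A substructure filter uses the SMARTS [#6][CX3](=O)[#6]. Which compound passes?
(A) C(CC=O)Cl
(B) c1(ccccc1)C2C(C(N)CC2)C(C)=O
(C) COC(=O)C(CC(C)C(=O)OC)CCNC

[#6][CX3](=O)[#6] describes a carbonyl carbon (no H) flanked by two carbons (a ketone).
(A) has an aldehyde (-CHO) but the carbonyl carbon has H1, so it is not flanked by two carbons.
(B) contains an acetyl/ketone group (-C(=O)CH3), which satisfies every atom and bond constraint.
(C) has a methyl-ester group (-C(=O)OCH3) but one neighbour of the carbonyl carbon is O, not C.
So the answer is (B).

B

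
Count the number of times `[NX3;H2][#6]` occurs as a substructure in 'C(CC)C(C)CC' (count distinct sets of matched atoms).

0

[NX3;H2][#6] is the SMARTS for a primary amine: a trivalent nitrogen with two H attached to carbon.
No fragment in the molecule satisfies every constraint, giving 0 matches.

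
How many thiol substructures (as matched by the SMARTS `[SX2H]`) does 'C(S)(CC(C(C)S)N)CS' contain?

[SX2H] is the SMARTS for a thiol: an aliphatic sulfur with two connections, one being H.
The molecule carries 3 separate instances of a thiol (-SH) meeting every constraint; each maps to a distinct set of atoms, giving 3 matches.

3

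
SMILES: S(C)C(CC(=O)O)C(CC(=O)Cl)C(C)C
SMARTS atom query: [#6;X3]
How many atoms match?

Check the 15 heavy atoms by environment: 8× C (X4) → no; 2× C (X3) → match; 2× O (X1) → no; 1× O (X2) → no; 1× S (X2) → no; 1× Cl (X1) → no.
That gives 2 matching atoms.

2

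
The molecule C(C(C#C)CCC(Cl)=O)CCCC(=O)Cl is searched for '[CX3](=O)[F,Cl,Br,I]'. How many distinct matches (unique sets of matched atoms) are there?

2

[CX3](=O)[F,Cl,Br,I] is the SMARTS for an acyl halide: a carbonyl carbon bonded to a halogen.
The molecule carries 2 separate instances of an acyl chloride (-C(=O)Cl) meeting every constraint; each maps to a distinct set of atoms, giving 2 matches.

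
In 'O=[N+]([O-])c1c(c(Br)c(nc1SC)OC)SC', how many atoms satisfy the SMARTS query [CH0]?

The query [CH0] means: aliphatic carbon with no attached hydrogen.
Check the 16 heavy atoms by environment: 1× n (aromatic, H0) → no; 5× c (aromatic, H0) → no; 2× O (H0) → no; 3× C (H3) → no; 1× Br (H0) → no; 2× S (H0) → no; 1× N (charge +1, H0) → no; 1× O (charge -1, H0) → no.
No environment satisfies the query, so 0 matching atoms.

0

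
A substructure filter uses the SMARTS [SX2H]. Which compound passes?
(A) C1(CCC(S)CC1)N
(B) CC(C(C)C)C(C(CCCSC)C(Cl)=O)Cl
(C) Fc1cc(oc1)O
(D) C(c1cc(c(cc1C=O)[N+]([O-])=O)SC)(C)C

A

[SX2H] describes an aliphatic sulfur with two connections, one being H (a thiol).
(A) contains a thiol (-SH), which satisfies every atom and bond constraint.
(B) has a methylthio ether (-SCH3) but the sulfur has H0 (bonded to two carbons), not H1.
(C) has a hydroxyl group (-OH) but it is an -OH, not an -SH.
(D) has a methylthio ether (-SCH3) but the sulfur has H0 (bonded to two carbons), not H1.
So the answer is (A).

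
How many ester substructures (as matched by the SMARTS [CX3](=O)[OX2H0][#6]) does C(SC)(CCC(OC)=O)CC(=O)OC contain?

2

[CX3](=O)[OX2H0][#6] is the SMARTS for an ester: a carbonyl carbon bonded to an oxygen that is itself bonded to carbon (no H on that O).
The molecule carries 2 separate instances of a methyl-ester group (-C(=O)OCH3) meeting every constraint; each maps to a distinct set of atoms, giving 2 matches.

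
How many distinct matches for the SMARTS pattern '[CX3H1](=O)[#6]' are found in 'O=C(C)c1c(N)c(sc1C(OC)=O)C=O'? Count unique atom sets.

[CX3H1](=O)[#6] is the SMARTS for an aldehyde: an sp2 carbon with one H, double-bonded to O and single-bonded to carbon.
Exactly one fragment in the molecule meets all constraints, giving 1 match.

1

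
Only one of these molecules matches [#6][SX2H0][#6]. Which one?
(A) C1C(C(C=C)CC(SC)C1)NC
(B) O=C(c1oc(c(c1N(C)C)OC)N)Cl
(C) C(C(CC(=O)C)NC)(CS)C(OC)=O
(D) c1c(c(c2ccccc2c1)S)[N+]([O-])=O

A

[#6][SX2H0][#6] describes an aliphatic sulfur bridging two carbons with no H on the sulfur (a thioether).
(A) contains a methylthio ether (-SCH3), which satisfies every atom and bond constraint.
(B) has a methoxy ether (-OCH3) but the bridging atom is O, not S.
(C) has a thiol (-SH) but the sulfur has H1, not H0 bridging two carbons.
(D) has a thiol (-SH) but the sulfur has H1, not H0 bridging two carbons.
So the answer is (A).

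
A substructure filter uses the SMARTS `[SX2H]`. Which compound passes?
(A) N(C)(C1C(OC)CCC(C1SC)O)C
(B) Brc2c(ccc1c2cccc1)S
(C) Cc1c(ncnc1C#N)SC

B

[SX2H] describes an aliphatic sulfur with two connections, one being H (a thiol).
(A) has a hydroxyl group (-OH) but it is an -OH, not an -SH.
(B) contains a thiol (-SH), which satisfies every atom and bond constraint.
(C) has a methylthio ether (-SCH3) but the sulfur has H0 (bonded to two carbons), not H1.
So the answer is (B).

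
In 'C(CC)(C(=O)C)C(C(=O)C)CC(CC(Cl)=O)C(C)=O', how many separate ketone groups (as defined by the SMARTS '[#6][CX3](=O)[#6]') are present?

3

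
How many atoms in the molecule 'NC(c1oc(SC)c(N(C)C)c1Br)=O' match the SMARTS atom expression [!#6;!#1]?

6

Check the 14 heavy atoms by environment: 1× o (aromatic) → match; 4× c (aromatic) → no; 1× S → match; 4× C → no; 2× N → match; 1× Br → match; 1× O → match.
Summing the matching environments: 1 + 1 + 2 + 1 + 1 = 6 matching atoms.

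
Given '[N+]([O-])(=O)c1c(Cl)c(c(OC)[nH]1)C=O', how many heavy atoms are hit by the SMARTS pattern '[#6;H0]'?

The query [#6;H0] means: any carbon with no attached hydrogen.
Check the 13 heavy atoms by environment: 1× n (aromatic, H1) → no; 4× c (aromatic, H0) → match; 1× C (H1) → no; 3× O (H0) → no; 1× Cl (H0) → no; 1× N (charge +1, H0) → no; 1× O (charge -1, H0) → no; 1× C (H3) → no.
That gives 4 matching atoms.

4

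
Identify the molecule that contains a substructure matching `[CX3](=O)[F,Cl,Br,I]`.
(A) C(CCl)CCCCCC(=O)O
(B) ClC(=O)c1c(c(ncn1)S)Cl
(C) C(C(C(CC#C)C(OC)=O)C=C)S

B

[CX3](=O)[F,Cl,Br,I] describes a carbonyl carbon bonded to a halogen (an acyl halide).
(A) has a carboxylic acid group (-C(=O)OH) but the carbonyl is bonded to -OH, not to a halogen.
(B) contains an acyl chloride (-C(=O)Cl), which satisfies every atom and bond constraint.
(C) has a methyl-ester group (-C(=O)OCH3) but the carbonyl is bonded to -O-C, not to a halogen.
So the answer is (B).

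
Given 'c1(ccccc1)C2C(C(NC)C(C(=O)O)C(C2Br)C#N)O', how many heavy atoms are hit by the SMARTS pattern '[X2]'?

Check the 21 heavy atoms by environment: 7× C (X4) → no; 1× N (X3) → no; 1× Br (X1) → no; 2× O (X2) → match; 1× C (X3) → no; 1× O (X1) → no; 1× C (X2) → match; 1× N (X1) → no; 6× c (aromatic, X3) → no.
Summing the matching environments: 2 + 1 = 3 matching atoms.

3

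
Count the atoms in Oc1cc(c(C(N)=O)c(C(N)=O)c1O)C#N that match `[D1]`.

7

The query [D1] means: atom with exactly one heavy-atom neighbour (degree 1).
Check the 16 heavy atoms by environment: 5× c (aromatic, D3) → no; 1× c (aromatic, D2) → no; 4× O (D1) → match; 2× C (D3) → no; 3× N (D1) → match; 1× C (D2) → no.
Summing the matching environments: 4 + 3 = 7 matching atoms.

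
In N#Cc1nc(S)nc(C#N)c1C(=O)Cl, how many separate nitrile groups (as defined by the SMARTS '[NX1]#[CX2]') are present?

2

[NX1]#[CX2] is the SMARTS for a nitrile: a nitrogen triple-bonded to a two-connected carbon.
The molecule carries 2 separate instances of a nitrile (-C#N) meeting every constraint; each maps to a distinct set of atoms, giving 2 matches.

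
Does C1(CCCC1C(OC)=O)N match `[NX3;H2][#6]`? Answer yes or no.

Yes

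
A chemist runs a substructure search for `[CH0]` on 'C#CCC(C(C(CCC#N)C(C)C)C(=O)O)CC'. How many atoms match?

3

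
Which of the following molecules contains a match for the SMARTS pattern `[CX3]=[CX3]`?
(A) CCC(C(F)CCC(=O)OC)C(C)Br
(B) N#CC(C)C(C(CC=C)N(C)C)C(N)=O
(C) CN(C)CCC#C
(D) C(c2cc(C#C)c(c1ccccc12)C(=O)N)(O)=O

B

[CX3]=[CX3] describes a non-aromatic C=C double bond between two sp2 carbons (an alkene).
(A) has an ethyl group (-CH2CH3) but its C-C bond is a single bond between CX4 carbons, not CX3=CX3.
(B) contains a vinyl group (-CH=CH2), which satisfies every atom and bond constraint.
(C) has an ethynyl group (-C#CH) but the C-C bond is a triple bond, not a double bond.
(D) has an ethynyl group (-C#CH) but the C-C bond is a triple bond, not a double bond.
So the answer is (B).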